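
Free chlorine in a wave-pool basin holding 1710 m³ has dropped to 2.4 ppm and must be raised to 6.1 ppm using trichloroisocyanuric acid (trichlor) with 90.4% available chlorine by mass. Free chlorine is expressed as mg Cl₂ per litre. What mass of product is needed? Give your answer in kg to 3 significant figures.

Volume: 1710 m³ = 1,710,000 L.
Chlorine deficit: 6.1 − 2.4 = 3.7 ppm = 3.7 mg/L as Cl₂.
Cl₂ equivalent needed: 3.7 mg/L × 1,710,000 L = 6,327,000 mg = 6327 g.
Product at 90.4% available chlorine: 6327 / 0.904 = 6999 g.

7.00 kg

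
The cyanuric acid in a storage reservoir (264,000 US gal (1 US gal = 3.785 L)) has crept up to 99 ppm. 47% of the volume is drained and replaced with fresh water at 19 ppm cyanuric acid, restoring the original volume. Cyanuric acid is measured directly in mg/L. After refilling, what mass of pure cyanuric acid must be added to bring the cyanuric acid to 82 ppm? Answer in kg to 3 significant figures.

Volume: 264,000 US gal × 3.785 L/gal = 999,240 L.
After draining 47% and refilling: 99 × 0.53 + 19 × 0.47 = 61.4 ppm.
Deficit to target: 82 − 61.4 = 20.6 mg/L.
Mass: 20.6 mg/L × 999,240 L = 20,580 g cyanuric acid.

20.6 kg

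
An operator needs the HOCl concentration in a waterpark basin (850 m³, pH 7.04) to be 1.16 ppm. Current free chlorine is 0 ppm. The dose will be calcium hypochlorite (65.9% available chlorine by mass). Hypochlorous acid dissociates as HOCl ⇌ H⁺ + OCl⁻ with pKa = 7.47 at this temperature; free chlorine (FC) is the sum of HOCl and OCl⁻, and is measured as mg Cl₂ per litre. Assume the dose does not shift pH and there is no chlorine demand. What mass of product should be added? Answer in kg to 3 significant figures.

2.05 kg

Volume: 850 m³ = 850,000 L.
[OCl⁻]/[HOCl] = 10^(pH − pKa) = 10^(7.04 − 7.47) = 0.3715; fraction as HOCl = 1/(1 + 0.3715) = 0.7291.
Free chlorine required for 1.16 ppm HOCl: 1.16 / 0.7291 = 1.591 ppm.
FC to add: 1.591 − 0 = 1.591 mg/L as Cl₂.
Cl₂ equivalent: 1.591 mg/L × 850,000 L = 1352 g.
Product at 65.9% available Cl: 1352 / 0.659 = 2052 g.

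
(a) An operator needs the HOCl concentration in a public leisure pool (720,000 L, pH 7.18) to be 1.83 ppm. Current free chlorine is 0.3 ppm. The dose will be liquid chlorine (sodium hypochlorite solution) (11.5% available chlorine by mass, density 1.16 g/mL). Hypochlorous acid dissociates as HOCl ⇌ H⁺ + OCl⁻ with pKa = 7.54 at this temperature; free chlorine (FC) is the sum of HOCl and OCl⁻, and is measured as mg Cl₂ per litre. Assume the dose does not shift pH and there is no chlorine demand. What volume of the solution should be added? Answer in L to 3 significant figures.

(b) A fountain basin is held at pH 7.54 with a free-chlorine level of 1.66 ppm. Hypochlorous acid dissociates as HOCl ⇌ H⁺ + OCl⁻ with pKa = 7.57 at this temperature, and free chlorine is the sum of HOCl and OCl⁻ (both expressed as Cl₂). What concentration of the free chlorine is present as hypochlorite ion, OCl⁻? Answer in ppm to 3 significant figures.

(a) 12.6 L; (b) 0.801 ppm

(a) [OCl⁻]/[HOCl] = 10^(pH − pKa) = 10^(7.18 − 7.54) = 0.4365; fraction as HOCl = 1/(1 + 0.4365) = 0.6961.
(a) Free chlorine required for 1.83 ppm HOCl: 1.83 / 0.6961 = 2.629 ppm.
(a) FC to add: 2.629 − 0.3 = 2.329 mg/L as Cl₂.
(a) Cl₂ equivalent: 2.329 mg/L × 720,000 L = 1677 g.
(a) Product at 11.5% available Cl: 1677 / 0.115 = 14,580 g.
(a) Volume: 14,580 g ÷ 1.16 g/mL = 12,570 mL.

(b) [OCl⁻]/[HOCl] = 10^(pH − pKa) = 10^(7.54 − 7.57) = 10^-0.03 = 0.9333.
(b) Fraction as HOCl = 1 / (1 + 0.9333) = 0.5173.
(b) OCl⁻ = (1 − 0.5173) × 1.66 ppm = 0.8013 ppm.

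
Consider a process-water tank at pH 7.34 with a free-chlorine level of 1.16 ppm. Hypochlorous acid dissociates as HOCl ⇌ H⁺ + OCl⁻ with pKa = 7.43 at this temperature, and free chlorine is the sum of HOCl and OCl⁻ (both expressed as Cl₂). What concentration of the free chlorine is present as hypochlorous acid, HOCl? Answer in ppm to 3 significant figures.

0.640 ppm

[OCl⁻]/[HOCl] = 10^(pH − pKa) = 10^(7.34 − 7.43) = 10^-0.09 = 0.8128.
Fraction as HOCl = 1 / (1 + 0.8128) = 0.5516.
HOCl = 0.5516 × 1.16 ppm = 0.6399 ppm.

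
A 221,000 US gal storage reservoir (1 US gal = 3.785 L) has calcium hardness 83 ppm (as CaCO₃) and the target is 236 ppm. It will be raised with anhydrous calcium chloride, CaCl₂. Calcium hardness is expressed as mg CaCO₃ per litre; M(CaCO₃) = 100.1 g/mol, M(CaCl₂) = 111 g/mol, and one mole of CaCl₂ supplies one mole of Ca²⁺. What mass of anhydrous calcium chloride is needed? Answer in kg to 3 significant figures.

Volume: 221,000 US gal × 3.785 L/gal = 836,485 L.
Hardness to add: (236 − 83) = 153 mg/L as CaCO₃ × 836,485 L = 128,000 g as CaCO₃.
Moles of Ca²⁺ (1 mol Ca²⁺ ≡ 1 mol CaCO₃): 128,000 / 100.1 g/mol = 1279 mol.
Mass of CaCl₂: 1279 × 111 = 141,900 g.

142 kg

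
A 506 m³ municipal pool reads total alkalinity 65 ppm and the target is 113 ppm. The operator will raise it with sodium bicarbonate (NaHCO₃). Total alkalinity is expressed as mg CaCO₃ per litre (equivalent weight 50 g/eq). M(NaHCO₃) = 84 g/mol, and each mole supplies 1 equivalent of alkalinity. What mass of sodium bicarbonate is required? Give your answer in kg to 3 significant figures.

Volume: 506 m³ = 506,000 L.
Alkalinity to add: (113 − 65) = 48 mg/L as CaCO₃ × 506,000 L = 24,290 g as CaCO₃.
Equivalents: 24,290 g ÷ 50 g/eq = 485.8 eq.
NaHCO₃ supplies 1 eq per mole → 485.8 mol.
Mass: 485.8 mol × 84 g/mol = 40,800 g.

40.8 kg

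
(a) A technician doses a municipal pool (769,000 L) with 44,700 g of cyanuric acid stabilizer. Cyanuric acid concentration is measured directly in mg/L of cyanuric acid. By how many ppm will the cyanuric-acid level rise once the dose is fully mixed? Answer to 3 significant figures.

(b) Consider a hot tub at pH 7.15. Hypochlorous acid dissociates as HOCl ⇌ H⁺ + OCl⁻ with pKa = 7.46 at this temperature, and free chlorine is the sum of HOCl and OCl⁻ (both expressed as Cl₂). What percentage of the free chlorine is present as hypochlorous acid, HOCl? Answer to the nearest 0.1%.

(a) 58.1 ppm; (b) 67.1%

(a) Rise: 44,700 g / 769,000 L × 1000 = 58.13 mg/L.

(b) [OCl⁻]/[HOCl] = 10^(pH − pKa) = 10^(7.15 − 7.46) = 10^-0.31 = 0.4898.
(b) Fraction as HOCl = 1 / (1 + 0.4898) = 0.6712.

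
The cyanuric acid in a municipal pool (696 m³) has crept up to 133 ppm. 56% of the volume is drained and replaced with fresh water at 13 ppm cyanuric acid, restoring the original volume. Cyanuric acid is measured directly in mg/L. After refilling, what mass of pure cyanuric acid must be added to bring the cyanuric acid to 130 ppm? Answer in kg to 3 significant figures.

Volume: 696 m³ = 696,000 L.
After draining 56% and refilling: 133 × 0.44 + 13 × 0.56 = 65.8 ppm.
Deficit to target: 130 − 65.8 = 64.2 mg/L.
Mass: 64.2 mg/L × 696,000 L = 44,680 g cyanuric acid.

44.7 kg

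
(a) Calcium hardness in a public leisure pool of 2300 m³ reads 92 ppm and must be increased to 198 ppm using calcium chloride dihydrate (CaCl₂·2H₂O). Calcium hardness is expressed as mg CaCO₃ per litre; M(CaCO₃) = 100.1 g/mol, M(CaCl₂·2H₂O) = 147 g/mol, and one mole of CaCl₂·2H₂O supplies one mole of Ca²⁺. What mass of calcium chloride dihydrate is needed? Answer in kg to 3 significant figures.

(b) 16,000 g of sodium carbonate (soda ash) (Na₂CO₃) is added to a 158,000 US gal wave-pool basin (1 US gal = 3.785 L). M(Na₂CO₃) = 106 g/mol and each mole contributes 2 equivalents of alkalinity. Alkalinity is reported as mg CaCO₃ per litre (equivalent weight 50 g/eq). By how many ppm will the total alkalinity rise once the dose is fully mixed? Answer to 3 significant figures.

(a) 358 kg; (b) 25.2 ppm

(a) Volume: 2300 m³ = 2,300,000 L.
(a) Hardness to add: (198 − 92) = 106 mg/L as CaCO₃ × 2,300,000 L = 243,800 g as CaCO₃.
(a) Moles of Ca²⁺ (1 mol Ca²⁺ ≡ 1 mol CaCO₃): 243,800 / 100.1 g/mol = 2436 mol.
(a) Mass of CaCl₂·2H₂O: 2436 × 147 = 358,000 g.

(b) Volume: 158,000 US gal × 3.785 L/gal = 598,030 L.
(b) Moles of Na₂CO₃: 16,000 g ÷ 106 g/mol = 150.9 mol → 301.9 eq of alkalinity.
(b) As CaCO₃: 301.9 eq × 50 g/eq = 15,090 g.
(b) Rise: 15,090 g / 598,030 L × 1000 = 25.24 mg/L.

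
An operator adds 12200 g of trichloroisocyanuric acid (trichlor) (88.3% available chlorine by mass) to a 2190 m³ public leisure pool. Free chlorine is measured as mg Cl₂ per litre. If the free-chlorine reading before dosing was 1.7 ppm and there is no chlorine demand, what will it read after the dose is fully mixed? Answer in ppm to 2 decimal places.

Volume: 2190 m³ = 2,190,000 L.
Available chlorine delivered: 12,200 g × 0.883 = 10,770 g as Cl₂.
Concentration rise: 10,770 g / 2,190,000 L = 4.919 mg/L = 4.92 ppm.
Final FC: 1.7 + 4.92 = 6.62 ppm.

6.62 ppm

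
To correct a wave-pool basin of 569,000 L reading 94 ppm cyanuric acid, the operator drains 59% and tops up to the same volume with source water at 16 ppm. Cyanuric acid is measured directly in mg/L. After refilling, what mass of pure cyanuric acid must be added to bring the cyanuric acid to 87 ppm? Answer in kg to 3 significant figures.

After draining 59% and refilling: 94 × 0.41 + 16 × 0.59 = 47.98 ppm.
Deficit to target: 87 − 47.98 = 39.02 mg/L.
Mass: 39.02 mg/L × 569,000 L = 22,200 g cyanuric acid.

22.2 kg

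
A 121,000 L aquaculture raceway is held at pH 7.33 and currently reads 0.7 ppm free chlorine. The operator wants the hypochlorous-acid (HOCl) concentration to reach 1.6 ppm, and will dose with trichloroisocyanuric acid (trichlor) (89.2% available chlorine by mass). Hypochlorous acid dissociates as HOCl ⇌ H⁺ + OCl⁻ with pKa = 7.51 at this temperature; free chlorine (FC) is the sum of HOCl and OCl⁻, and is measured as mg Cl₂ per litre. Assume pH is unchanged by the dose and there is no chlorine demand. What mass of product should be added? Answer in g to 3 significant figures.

[OCl⁻]/[HOCl] = 10^(pH − pKa) = 10^(7.33 − 7.51) = 0.6607; fraction as HOCl = 1/(1 + 0.6607) = 0.6022.
Free chlorine required for 1.6 ppm HOCl: 1.6 / 0.6022 = 2.657 ppm.
FC to add: 2.657 − 0.7 = 1.957 mg/L as Cl₂.
Cl₂ equivalent: 1.957 mg/L × 121,000 L = 236.8 g.
Product at 89.2% available Cl: 236.8 / 0.892 = 265.5 g.

265 g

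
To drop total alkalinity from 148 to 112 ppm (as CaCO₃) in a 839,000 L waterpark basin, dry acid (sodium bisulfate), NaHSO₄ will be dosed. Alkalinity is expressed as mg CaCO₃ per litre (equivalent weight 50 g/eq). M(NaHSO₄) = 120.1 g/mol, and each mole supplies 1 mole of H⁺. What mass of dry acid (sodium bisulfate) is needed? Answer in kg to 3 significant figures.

Alkalinity to neutralize: (148 − 112) = 36 mg/L as CaCO₃ × 839,000 L = 30,200 g as CaCO₃.
Equivalents of H⁺ required: 30,200 ÷ 50 g/eq = 604.1 eq = 604.1 mol NaHSO₄.
Mass of NaHSO₄: 604.1 × 120.1 = 72,550 g.

72.6 kg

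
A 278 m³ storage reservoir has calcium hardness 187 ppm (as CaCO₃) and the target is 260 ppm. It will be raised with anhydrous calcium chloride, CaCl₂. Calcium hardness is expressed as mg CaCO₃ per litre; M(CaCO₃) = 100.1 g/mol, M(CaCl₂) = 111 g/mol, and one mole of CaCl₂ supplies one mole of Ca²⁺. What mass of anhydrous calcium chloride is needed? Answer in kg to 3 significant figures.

22.5 kg

Volume: 278 m³ = 278,000 L.
Hardness to add: (260 − 187) = 73 mg/L as CaCO₃ × 278,000 L = 20,290 g as CaCO₃.
Moles of Ca²⁺ (1 mol Ca²⁺ ≡ 1 mol CaCO₃): 20,290 / 100.1 g/mol = 202.7 mol.
Mass of CaCl₂: 202.7 × 111 = 22,500 g.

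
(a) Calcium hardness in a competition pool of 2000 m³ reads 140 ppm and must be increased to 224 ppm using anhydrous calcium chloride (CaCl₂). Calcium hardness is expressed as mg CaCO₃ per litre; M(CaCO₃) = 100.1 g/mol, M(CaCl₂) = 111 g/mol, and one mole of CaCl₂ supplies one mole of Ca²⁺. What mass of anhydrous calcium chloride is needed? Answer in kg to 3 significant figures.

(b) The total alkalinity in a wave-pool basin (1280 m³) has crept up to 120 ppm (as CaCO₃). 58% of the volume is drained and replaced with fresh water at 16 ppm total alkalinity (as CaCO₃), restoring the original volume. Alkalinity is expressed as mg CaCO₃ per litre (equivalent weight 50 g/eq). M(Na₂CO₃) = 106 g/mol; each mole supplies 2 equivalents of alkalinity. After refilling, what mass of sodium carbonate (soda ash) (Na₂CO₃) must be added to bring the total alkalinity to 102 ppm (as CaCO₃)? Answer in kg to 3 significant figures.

(a) 186 kg; (b) 57.4 kg

(a) Volume: 2000 m³ = 2,000,000 L.
(a) Hardness to add: (224 − 140) = 84 mg/L as CaCO₃ × 2,000,000 L = 168,000 g as CaCO₃.
(a) Moles of Ca²⁺ (1 mol Ca²⁺ ≡ 1 mol CaCO₃): 168,000 / 100.1 g/mol = 1678 mol.
(a) Mass of CaCl₂: 1678 × 111 = 186,300 g.

(b) Volume: 1280 m³ = 1,280,000 L.
(b) After draining 58% and refilling: 120 × 0.42 + 16 × 0.58 = 59.68 ppm.
(b) Deficit to target: 102 − 59.68 = 42.32 mg/L.
(b) As CaCO₃: 42.32 mg/L × 1,280,000 L = 54,170 g; ÷ 50 g/eq ÷ 2 = 541.7 mol Na₂CO₃.
(b) Mass: 541.7 × 106 = 57,420 g.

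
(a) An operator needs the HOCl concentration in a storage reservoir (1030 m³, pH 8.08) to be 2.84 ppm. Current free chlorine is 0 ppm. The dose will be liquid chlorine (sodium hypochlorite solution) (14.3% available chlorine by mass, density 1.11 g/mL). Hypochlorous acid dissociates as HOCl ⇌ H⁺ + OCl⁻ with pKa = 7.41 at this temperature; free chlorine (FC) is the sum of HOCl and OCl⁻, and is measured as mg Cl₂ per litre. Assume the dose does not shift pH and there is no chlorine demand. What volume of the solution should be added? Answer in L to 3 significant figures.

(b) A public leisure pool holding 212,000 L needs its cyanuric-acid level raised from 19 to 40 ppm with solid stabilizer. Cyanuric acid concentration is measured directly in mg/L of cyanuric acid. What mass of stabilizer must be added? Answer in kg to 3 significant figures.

(a) Volume: 1030 m³ = 1,030,000 L.
(a) [OCl⁻]/[HOCl] = 10^(pH − pKa) = 10^(8.08 − 7.41) = 4.677; fraction as HOCl = 1/(1 + 4.677) = 0.1761.
(a) Free chlorine required for 2.84 ppm HOCl: 2.84 / 0.1761 = 16.12 ppm.
(a) FC to add: 16.12 − 0 = 16.12 mg/L as Cl₂.
(a) Cl₂ equivalent: 16.12 mg/L × 1,030,000 L = 16,610 g.
(a) Product at 14.3% available Cl: 16,610 / 0.143 = 116,100 g.
(a) Volume: 116,100 g ÷ 1.11 g/mL = 104,600 mL.

(b) CYA to add: (40 − 19) = 21 mg/L × 212,000 L = 4452 g cyanuric acid.

(a) 105 L; (b) 4.45 kg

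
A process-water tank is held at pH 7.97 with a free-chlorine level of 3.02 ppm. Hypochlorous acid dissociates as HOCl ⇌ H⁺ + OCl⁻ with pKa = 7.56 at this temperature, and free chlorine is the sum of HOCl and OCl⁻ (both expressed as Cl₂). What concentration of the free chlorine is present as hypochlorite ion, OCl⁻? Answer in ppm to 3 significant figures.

[OCl⁻]/[HOCl] = 10^(pH − pKa) = 10^(7.97 − 7.56) = 10^0.41 = 2.57.
Fraction as HOCl = 1 / (1 + 2.57) = 0.2801.
OCl⁻ = (1 − 0.2801) × 3.02 ppm = 2.174 ppm.

2.17 ppm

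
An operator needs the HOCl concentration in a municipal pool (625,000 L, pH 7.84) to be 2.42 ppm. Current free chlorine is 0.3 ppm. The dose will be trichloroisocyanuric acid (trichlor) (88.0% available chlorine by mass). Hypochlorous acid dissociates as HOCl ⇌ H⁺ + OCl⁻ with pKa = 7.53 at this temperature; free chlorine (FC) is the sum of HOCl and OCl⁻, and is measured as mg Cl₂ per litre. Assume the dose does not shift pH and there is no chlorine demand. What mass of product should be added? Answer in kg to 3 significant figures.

[OCl⁻]/[HOCl] = 10^(pH − pKa) = 10^(7.84 − 7.53) = 2.042; fraction as HOCl = 1/(1 + 2.042) = 0.3288.
Free chlorine required for 2.42 ppm HOCl: 2.42 / 0.3288 = 7.361 ppm.
FC to add: 7.361 − 0.3 = 7.061 mg/L as Cl₂.
Cl₂ equivalent: 7.061 mg/L × 625,000 L = 4413 g.
Product at 88.0% available Cl: 4413 / 0.88 = 5015 g.

5.01 kg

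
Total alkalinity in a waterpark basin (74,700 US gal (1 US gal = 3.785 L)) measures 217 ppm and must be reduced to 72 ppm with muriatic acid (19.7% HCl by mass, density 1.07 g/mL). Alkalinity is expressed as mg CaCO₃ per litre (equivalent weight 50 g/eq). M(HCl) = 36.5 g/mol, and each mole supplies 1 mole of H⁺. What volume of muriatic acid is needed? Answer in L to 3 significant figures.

142 L

Volume: 74,700 US gal × 3.785 L/gal = 282,740 L.
Alkalinity to neutralize: (217 − 72) = 145 mg/L as CaCO₃ × 282,740 L = 41,000 g as CaCO₃.
Equivalents of H⁺ required: 41,000 ÷ 50 g/eq = 819.9 eq = 819.9 mol HCl.
Mass of HCl: 819.9 × 36.5 = 29,930 g.
Mass of 19.7% solution: 29,930 / 0.197 = 151,900 g.
Volume: 151,900 g ÷ 1.07 g/mL = 142,000 mL.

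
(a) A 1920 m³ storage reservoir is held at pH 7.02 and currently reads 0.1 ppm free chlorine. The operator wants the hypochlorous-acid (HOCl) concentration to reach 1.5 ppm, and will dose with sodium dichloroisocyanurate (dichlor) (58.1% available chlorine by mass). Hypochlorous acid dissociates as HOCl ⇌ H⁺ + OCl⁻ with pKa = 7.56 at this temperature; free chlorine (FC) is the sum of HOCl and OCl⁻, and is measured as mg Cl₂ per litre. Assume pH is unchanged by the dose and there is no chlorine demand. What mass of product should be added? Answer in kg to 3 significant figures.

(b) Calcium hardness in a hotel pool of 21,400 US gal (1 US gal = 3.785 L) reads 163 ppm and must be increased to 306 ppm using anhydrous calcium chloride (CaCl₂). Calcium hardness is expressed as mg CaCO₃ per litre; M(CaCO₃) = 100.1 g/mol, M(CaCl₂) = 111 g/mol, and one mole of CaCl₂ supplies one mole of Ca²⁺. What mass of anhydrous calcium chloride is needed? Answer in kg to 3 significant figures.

(a) 6.06 kg; (b) 12.8 kg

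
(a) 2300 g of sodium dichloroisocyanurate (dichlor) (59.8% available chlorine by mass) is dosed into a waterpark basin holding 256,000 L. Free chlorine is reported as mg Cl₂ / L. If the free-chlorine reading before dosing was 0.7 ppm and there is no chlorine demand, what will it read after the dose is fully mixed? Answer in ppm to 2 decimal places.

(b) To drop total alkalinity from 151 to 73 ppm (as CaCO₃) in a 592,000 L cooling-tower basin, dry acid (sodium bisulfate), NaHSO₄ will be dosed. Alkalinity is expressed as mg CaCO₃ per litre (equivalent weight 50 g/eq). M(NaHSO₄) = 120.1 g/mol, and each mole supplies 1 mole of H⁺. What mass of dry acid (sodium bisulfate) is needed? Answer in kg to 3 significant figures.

(a) Available chlorine delivered: 2300 g × 0.598 = 1375 g as Cl₂.
(a) Concentration rise: 1375 g / 256,000 L = 5.373 mg/L = 5.37 ppm.
(a) Final FC: 0.7 + 5.37 = 6.07 ppm.

(b) Alkalinity to neutralize: (151 − 73) = 78 mg/L as CaCO₃ × 592,000 L = 46,180 g as CaCO₃.
(b) Equivalents of H⁺ required: 46,180 ÷ 50 g/eq = 923.5 eq = 923.5 mol NaHSO₄.
(b) Mass of NaHSO₄: 923.5 × 120.1 = 110,900 g.

(a) 6.07 ppm; (b) 111 kg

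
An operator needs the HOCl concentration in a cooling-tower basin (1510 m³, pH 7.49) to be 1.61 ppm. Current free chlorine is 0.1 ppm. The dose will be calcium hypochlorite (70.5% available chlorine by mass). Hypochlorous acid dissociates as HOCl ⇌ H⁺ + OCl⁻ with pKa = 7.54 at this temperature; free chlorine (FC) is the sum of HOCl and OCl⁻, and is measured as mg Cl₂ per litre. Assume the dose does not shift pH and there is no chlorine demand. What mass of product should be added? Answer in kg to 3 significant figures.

Volume: 1510 m³ = 1,510,000 L.
[OCl⁻]/[HOCl] = 10^(pH − pKa) = 10^(7.49 − 7.54) = 0.8913; fraction as HOCl = 1/(1 + 0.8913) = 0.5288.
Free chlorine required for 1.61 ppm HOCl: 1.61 / 0.5288 = 3.045 ppm.
FC to add: 3.045 − 0.1 = 2.945 mg/L as Cl₂.
Cl₂ equivalent: 2.945 mg/L × 1,510,000 L = 4447 g.
Product at 70.5% available Cl: 4447 / 0.705 = 6308 g.

6.31 kg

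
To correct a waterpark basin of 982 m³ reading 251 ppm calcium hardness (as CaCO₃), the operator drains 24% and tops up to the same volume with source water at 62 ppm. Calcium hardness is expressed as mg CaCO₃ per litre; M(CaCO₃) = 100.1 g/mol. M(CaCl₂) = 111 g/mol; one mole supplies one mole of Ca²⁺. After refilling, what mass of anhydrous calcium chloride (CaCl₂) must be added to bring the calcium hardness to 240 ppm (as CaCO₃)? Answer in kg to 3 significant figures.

Volume: 982 m³ = 982,000 L.
After draining 24% and refilling: 251 × 0.76 + 62 × 0.24 = 205.64 ppm.
Deficit to target: 240 − 205.64 = 34.36 mg/L.
As CaCO₃: 34.36 mg/L × 982,000 L = 33,740 g; ÷ 100.1 = 337.1 mol Ca²⁺.
Mass: 337.1 × 111 = 37,420 g.

37.4 kg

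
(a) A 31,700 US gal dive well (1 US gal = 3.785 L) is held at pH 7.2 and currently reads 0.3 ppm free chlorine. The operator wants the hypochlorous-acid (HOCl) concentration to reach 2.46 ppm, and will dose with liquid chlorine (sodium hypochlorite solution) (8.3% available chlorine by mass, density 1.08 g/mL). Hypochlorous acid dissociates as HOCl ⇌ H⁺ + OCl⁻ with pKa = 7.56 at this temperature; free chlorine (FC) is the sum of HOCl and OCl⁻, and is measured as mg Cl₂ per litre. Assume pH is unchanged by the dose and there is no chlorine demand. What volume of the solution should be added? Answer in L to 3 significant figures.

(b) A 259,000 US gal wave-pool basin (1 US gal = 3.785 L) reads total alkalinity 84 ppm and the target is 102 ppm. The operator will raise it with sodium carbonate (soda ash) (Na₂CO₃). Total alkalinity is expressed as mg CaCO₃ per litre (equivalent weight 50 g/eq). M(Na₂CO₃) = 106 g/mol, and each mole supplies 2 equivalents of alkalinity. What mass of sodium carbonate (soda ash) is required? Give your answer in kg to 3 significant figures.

(a) 4.33 L; (b) 18.7 kg

(a) Volume: 31,700 US gal × 3.785 L/gal = 119,984 L.
(a) [OCl⁻]/[HOCl] = 10^(pH − pKa) = 10^(7.2 − 7.56) = 0.4365; fraction as HOCl = 1/(1 + 0.4365) = 0.6961.
(a) Free chlorine required for 2.46 ppm HOCl: 2.46 / 0.6961 = 3.534 ppm.
(a) FC to add: 3.534 − 0.3 = 3.234 mg/L as Cl₂.
(a) Cl₂ equivalent: 3.234 mg/L × 119,984 L = 388 g.
(a) Product at 8.3% available Cl: 388 / 0.083 = 4675 g.
(a) Volume: 4675 g ÷ 1.08 g/mL = 4329 mL.

(b) Volume: 259,000 US gal × 3.785 L/gal = 980,315 L.
(b) Alkalinity to add: (102 − 84) = 18 mg/L as CaCO₃ × 980,315 L = 17,650 g as CaCO₃.
(b) Equivalents: 17,650 g ÷ 50 g/eq = 352.9 eq.
(b) Each mole of Na₂CO₃ supplies 2 eq, so 352.9 / 2 = 176.5 mol.
(b) Mass: 176.5 mol × 106 g/mol = 18,700 g.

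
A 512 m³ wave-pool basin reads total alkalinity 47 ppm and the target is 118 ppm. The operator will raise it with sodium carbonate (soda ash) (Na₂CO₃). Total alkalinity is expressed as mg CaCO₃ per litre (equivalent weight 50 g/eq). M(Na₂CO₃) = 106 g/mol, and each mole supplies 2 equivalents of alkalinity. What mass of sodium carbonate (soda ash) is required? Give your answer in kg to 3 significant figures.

Volume: 512 m³ = 512,000 L.
Alkalinity to add: (118 − 47) = 71 mg/L as CaCO₃ × 512,000 L = 36,350 g as CaCO₃.
Equivalents: 36,350 g ÷ 50 g/eq = 727 eq.
Each mole of Na₂CO₃ supplies 2 eq, so 727 / 2 = 363.5 mol.
Mass: 363.5 mol × 106 g/mol = 38,530 g.

38.5 kg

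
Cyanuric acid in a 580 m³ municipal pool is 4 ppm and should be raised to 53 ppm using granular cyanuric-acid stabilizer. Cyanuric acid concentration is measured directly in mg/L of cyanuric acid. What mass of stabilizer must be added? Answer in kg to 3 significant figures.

28.4 kg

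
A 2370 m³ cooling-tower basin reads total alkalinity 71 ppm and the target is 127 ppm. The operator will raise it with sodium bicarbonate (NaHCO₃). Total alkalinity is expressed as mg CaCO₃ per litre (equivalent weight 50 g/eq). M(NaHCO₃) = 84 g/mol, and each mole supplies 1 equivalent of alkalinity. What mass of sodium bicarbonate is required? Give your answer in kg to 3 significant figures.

223 kg

Volume: 2370 m³ = 2,370,000 L.
Alkalinity to add: (127 − 71) = 56 mg/L as CaCO₃ × 2,370,000 L = 132,700 g as CaCO₃.
Equivalents: 132,700 g ÷ 50 g/eq = 2654 eq.
NaHCO₃ supplies 1 eq per mole → 2654 mol.
Mass: 2654 mol × 84 g/mol = 223,000 g.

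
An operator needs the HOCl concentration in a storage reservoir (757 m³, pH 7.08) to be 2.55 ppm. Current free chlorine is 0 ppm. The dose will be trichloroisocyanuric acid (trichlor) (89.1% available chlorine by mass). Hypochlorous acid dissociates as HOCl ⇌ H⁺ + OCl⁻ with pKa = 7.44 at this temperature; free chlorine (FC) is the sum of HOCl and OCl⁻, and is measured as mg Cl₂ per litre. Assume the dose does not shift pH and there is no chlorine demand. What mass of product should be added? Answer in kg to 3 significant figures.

3.11 kg

Volume: 757 m³ = 757,000 L.
[OCl⁻]/[HOCl] = 10^(pH − pKa) = 10^(7.08 − 7.44) = 0.4365; fraction as HOCl = 1/(1 + 0.4365) = 0.6961.
Free chlorine required for 2.55 ppm HOCl: 2.55 / 0.6961 = 3.663 ppm.
FC to add: 3.663 − 0 = 3.663 mg/L as Cl₂.
Cl₂ equivalent: 3.663 mg/L × 757,000 L = 2773 g.
Product at 89.1% available Cl: 2773 / 0.891 = 3112 g.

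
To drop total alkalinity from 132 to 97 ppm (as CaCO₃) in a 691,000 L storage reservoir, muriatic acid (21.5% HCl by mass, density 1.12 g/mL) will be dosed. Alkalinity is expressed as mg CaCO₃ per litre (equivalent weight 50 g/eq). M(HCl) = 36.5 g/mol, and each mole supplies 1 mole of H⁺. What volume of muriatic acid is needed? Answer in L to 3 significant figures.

Alkalinity to neutralize: (132 − 97) = 35 mg/L as CaCO₃ × 691,000 L = 24,180 g as CaCO₃.
Equivalents of H⁺ required: 24,180 ÷ 50 g/eq = 483.7 eq = 483.7 mol HCl.
Mass of HCl: 483.7 × 36.5 = 17,660 g.
Mass of 21.5% solution: 17,660 / 0.215 = 82,120 g.
Volume: 82,120 g ÷ 1.12 g/mL = 73,320 mL.

73.3 L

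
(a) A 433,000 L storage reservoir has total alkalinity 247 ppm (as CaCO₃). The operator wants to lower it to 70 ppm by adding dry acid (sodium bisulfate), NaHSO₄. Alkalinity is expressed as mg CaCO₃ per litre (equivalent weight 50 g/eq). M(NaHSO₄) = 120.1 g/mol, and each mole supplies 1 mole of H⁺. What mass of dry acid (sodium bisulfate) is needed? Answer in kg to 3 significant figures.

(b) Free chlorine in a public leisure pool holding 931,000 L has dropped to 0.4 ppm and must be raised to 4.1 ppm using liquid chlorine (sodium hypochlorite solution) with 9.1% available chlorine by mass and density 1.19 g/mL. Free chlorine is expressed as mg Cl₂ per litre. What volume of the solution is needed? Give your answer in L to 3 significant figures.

(a) Alkalinity to neutralize: (247 − 70) = 177 mg/L as CaCO₃ × 433,000 L = 76,640 g as CaCO₃.
(a) Equivalents of H⁺ required: 76,640 ÷ 50 g/eq = 1533 eq = 1533 mol NaHSO₄.
(a) Mass of NaHSO₄: 1533 × 120.1 = 184,100 g.

(b) Chlorine deficit: 4.1 − 0.4 = 3.7 ppm = 3.7 mg/L as Cl₂.
(b) Cl₂ equivalent needed: 3.7 mg/L × 931,000 L = 3,445,000 mg = 3445 g.
(b) Product at 9.1% available chlorine: 3445 / 0.091 = 37,850 g.
(b) Volume at density 1.19 g/mL: 37,850 g ÷ 1.19 g/mL = 31,810 mL.

(a) 184 kg; (b) 31.8 L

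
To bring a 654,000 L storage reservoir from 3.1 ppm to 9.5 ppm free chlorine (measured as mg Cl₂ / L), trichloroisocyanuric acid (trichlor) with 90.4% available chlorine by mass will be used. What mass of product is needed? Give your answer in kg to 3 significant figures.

4.63 kg

Chlorine deficit: 9.5 − 3.1 = 6.4 ppm = 6.4 mg/L as Cl₂.
Cl₂ equivalent needed: 6.4 mg/L × 654,000 L = 4,186,000 mg = 4186 g.
Product at 90.4% available chlorine: 4186 / 0.904 = 4630 g.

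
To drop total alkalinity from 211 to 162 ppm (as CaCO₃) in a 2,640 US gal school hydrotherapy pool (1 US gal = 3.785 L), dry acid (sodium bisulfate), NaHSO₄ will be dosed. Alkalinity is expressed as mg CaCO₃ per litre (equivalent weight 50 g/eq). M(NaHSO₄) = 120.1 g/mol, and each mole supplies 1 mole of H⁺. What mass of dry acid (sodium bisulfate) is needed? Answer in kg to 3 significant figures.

Volume: 2,640 US gal × 3.785 L/gal = 9,992 L.
Alkalinity to neutralize: (211 − 162) = 49 mg/L as CaCO₃ × 9,992 L = 489.6 g as CaCO₃.
Equivalents of H⁺ required: 489.6 ÷ 50 g/eq = 9.793 eq = 9.793 mol NaHSO₄.
Mass of NaHSO₄: 9.793 × 120.1 = 1176 g.

1.18 kg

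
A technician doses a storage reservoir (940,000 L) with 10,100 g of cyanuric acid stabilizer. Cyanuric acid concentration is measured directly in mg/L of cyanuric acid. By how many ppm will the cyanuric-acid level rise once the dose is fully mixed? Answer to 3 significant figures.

10.7 ppm

Rise: 10,100 g / 940,000 L × 1000 = 10.74 mg/L.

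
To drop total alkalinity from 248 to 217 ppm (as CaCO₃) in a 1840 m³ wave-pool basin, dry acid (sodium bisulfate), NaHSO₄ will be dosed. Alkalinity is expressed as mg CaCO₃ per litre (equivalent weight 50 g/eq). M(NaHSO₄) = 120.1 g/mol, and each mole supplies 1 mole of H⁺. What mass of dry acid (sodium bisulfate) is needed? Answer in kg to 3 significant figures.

Volume: 1840 m³ = 1,840,000 L.
Alkalinity to neutralize: (248 − 217) = 31 mg/L as CaCO₃ × 1,840,000 L = 57,040 g as CaCO₃.
Equivalents of H⁺ required: 57,040 ÷ 50 g/eq = 1141 eq = 1141 mol NaHSO₄.
Mass of NaHSO₄: 1141 × 120.1 = 137,000 g.

137 kg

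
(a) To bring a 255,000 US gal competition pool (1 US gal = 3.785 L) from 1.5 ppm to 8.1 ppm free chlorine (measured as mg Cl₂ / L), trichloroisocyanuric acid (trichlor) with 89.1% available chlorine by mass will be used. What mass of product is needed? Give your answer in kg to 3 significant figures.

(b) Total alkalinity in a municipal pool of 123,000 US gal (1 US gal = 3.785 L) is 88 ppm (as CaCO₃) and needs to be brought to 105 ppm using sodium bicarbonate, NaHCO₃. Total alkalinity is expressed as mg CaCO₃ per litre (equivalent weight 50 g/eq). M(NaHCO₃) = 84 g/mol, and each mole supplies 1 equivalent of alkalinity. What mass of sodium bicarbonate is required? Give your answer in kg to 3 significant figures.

(a) 7.15 kg; (b) 13.3 kg

(a) Volume: 255,000 US gal × 3.785 L/gal = 965,175 L.
(a) Chlorine deficit: 8.1 − 1.5 = 6.6 ppm = 6.6 mg/L as Cl₂.
(a) Cl₂ equivalent needed: 6.6 mg/L × 965,175 L = 6,370,000 mg = 6370 g.
(a) Product at 89.1% available chlorine: 6370 / 0.891 = 7149 g.

(b) Volume: 123,000 US gal × 3.785 L/gal = 465,555 L.
(b) Alkalinity to add: (105 − 88) = 17 mg/L as CaCO₃ × 465,555 L = 7914 g as CaCO₃.
(b) Equivalents: 7914 g ÷ 50 g/eq = 158.3 eq.
(b) NaHCO₃ supplies 1 eq per mole → 158.3 mol.
(b) Mass: 158.3 mol × 84 g/mol = 13,300 g.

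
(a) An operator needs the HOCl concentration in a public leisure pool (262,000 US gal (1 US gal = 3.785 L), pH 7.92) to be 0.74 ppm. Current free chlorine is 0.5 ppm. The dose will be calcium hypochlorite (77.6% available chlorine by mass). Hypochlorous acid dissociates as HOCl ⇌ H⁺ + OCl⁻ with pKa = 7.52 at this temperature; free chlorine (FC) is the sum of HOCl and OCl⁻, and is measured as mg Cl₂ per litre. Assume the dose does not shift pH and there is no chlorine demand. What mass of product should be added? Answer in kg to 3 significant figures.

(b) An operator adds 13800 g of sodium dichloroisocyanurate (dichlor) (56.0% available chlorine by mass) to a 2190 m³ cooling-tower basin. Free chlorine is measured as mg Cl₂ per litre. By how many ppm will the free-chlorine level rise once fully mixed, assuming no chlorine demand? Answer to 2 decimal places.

(a) 2.68 kg; (b) 3.53 ppm

(a) Volume: 262,000 US gal × 3.785 L/gal = 991,670 L.
(a) [OCl⁻]/[HOCl] = 10^(pH − pKa) = 10^(7.92 − 7.52) = 2.512; fraction as HOCl = 1/(1 + 2.512) = 0.2847.
(a) Free chlorine required for 0.74 ppm HOCl: 0.74 / 0.2847 = 2.599 ppm.
(a) FC to add: 2.599 − 0.5 = 2.099 mg/L as Cl₂.
(a) Cl₂ equivalent: 2.099 mg/L × 991,670 L = 2081 g.
(a) Product at 77.6% available Cl: 2081 / 0.776 = 2682 g.

(b) Volume: 2190 m³ = 2,190,000 L.
(b) Available chlorine delivered: 13,800 g × 0.56 = 7728 g as Cl₂.
(b) Concentration rise: 7728 g / 2,190,000 L = 3.529 mg/L = 3.53 ppm.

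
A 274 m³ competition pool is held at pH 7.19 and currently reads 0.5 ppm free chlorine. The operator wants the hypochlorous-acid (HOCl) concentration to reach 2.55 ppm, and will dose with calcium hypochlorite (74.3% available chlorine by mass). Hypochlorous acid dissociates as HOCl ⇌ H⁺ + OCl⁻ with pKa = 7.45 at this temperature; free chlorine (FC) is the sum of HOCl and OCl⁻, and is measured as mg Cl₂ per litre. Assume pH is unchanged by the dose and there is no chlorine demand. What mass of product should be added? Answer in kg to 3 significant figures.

1.27 kg

Volume: 274 m³ = 274,000 L.
[OCl⁻]/[HOCl] = 10^(pH − pKa) = 10^(7.19 − 7.45) = 0.5495; fraction as HOCl = 1/(1 + 0.5495) = 0.6454.
Free chlorine required for 2.55 ppm HOCl: 2.55 / 0.6454 = 3.951 ppm.
FC to add: 3.951 − 0.5 = 3.451 mg/L as Cl₂.
Cl₂ equivalent: 3.451 mg/L × 274,000 L = 945.7 g.
Product at 74.3% available Cl: 945.7 / 0.743 = 1273 g.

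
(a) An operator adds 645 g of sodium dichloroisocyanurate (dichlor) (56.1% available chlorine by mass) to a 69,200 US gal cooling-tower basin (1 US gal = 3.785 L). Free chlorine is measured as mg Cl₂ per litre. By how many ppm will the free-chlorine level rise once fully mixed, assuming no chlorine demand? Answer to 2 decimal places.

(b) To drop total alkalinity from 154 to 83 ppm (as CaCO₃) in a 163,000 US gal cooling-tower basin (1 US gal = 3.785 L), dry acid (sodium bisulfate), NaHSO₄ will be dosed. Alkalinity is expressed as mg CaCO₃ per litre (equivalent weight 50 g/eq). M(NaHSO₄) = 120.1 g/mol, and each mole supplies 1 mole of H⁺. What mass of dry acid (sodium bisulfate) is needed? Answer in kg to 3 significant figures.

(a) 1.38 ppm; (b) 105 kg

(a) Volume: 69,200 US gal × 3.785 L/gal = 261,922 L.
(a) Available chlorine delivered: 645 g × 0.561 = 361.8 g as Cl₂.
(a) Concentration rise: 361.8 g / 261,922 L = 1.381 mg/L = 1.38 ppm.

(b) Volume: 163,000 US gal × 3.785 L/gal = 616,955 L.
(b) Alkalinity to neutralize: (154 − 83) = 71 mg/L as CaCO₃ × 616,955 L = 43,800 g as CaCO₃.
(b) Equivalents of H⁺ required: 43,800 ÷ 50 g/eq = 876.1 eq = 876.1 mol NaHSO₄.
(b) Mass of NaHSO₄: 876.1 × 120.1 = 105,200 g.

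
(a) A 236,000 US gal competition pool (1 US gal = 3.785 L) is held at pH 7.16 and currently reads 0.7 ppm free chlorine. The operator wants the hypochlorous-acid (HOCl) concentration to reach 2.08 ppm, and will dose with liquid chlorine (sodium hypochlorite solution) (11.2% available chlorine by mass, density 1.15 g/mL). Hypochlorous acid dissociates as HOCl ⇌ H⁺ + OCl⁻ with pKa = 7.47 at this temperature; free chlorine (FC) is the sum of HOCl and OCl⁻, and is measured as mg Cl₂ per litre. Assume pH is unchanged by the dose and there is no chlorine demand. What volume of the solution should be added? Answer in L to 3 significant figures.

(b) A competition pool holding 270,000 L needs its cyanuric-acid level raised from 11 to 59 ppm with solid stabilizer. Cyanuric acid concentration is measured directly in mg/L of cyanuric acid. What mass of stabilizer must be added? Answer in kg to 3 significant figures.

(a) Volume: 236,000 US gal × 3.785 L/gal = 893,260 L.
(a) [OCl⁻]/[HOCl] = 10^(pH − pKa) = 10^(7.16 − 7.47) = 0.4898; fraction as HOCl = 1/(1 + 0.4898) = 0.6712.
(a) Free chlorine required for 2.08 ppm HOCl: 2.08 / 0.6712 = 3.099 ppm.
(a) FC to add: 3.099 − 0.7 = 2.399 mg/L as Cl₂.
(a) Cl₂ equivalent: 2.399 mg/L × 893,260 L = 2143 g.
(a) Product at 11.2% available Cl: 2143 / 0.112 = 19,130 g.
(a) Volume: 19,130 g ÷ 1.15 g/mL = 16,640 mL.

(b) CYA to add: (59 − 11) = 48 mg/L × 270,000 L = 12,960 g cyanuric acid.

(a) 16.6 L; (b) 13.0 kg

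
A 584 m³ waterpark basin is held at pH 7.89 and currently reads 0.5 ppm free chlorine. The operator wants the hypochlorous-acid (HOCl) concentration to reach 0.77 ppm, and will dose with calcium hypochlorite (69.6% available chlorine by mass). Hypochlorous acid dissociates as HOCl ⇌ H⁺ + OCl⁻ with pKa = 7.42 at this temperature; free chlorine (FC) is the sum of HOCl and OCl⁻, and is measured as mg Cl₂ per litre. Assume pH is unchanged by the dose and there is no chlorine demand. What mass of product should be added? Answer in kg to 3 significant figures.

Volume: 584 m³ = 584,000 L.
[OCl⁻]/[HOCl] = 10^(pH − pKa) = 10^(7.89 − 7.42) = 2.951; fraction as HOCl = 1/(1 + 2.951) = 0.2531.
Free chlorine required for 0.77 ppm HOCl: 0.77 / 0.2531 = 3.042 ppm.
FC to add: 3.042 − 0.5 = 2.542 mg/L as Cl₂.
Cl₂ equivalent: 2.542 mg/L × 584,000 L = 1485 g.
Product at 69.6% available Cl: 1485 / 0.696 = 2133 g.

2.13 kg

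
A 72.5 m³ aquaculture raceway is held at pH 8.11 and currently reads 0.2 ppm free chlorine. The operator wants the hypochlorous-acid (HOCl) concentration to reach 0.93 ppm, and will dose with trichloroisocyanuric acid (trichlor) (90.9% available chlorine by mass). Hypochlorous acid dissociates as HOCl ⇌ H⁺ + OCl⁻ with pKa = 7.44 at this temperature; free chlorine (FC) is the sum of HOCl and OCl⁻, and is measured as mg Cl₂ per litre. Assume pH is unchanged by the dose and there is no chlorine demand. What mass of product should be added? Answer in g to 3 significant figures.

405 g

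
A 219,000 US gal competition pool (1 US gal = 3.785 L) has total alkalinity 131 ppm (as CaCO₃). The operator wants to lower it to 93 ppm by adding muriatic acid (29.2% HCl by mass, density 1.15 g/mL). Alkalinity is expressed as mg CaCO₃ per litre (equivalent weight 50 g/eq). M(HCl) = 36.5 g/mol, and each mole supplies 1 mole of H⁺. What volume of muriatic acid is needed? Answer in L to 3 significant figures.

Volume: 219,000 US gal × 3.785 L/gal = 828,915 L.
Alkalinity to neutralize: (131 − 93) = 38 mg/L as CaCO₃ × 828,915 L = 31,500 g as CaCO₃.
Equivalents of H⁺ required: 31,500 ÷ 50 g/eq = 630 eq = 630 mol HCl.
Mass of HCl: 630 × 36.5 = 22,990 g.
Mass of 29.2% solution: 22,990 / 0.292 = 78,750 g.
Volume: 78,750 g ÷ 1.15 g/mL = 68,480 mL.

68.5 L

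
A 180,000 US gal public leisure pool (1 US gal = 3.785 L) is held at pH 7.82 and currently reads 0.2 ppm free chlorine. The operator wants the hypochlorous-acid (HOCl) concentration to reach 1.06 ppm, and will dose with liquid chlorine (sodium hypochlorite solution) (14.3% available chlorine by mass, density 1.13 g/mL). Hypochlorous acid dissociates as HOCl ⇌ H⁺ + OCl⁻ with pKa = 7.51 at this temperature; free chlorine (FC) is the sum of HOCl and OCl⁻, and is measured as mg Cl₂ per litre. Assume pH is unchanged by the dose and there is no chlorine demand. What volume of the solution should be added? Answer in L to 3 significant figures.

12.8 L

Volume: 180,000 US gal × 3.785 L/gal = 681,300 L.
[OCl⁻]/[HOCl] = 10^(pH − pKa) = 10^(7.82 − 7.51) = 2.042; fraction as HOCl = 1/(1 + 2.042) = 0.3288.
Free chlorine required for 1.06 ppm HOCl: 1.06 / 0.3288 = 3.224 ppm.
FC to add: 3.224 − 0.2 = 3.024 mg/L as Cl₂.
Cl₂ equivalent: 3.024 mg/L × 681,300 L = 2060 g.
Product at 14.3% available Cl: 2060 / 0.143 = 14,410 g.
Volume: 14,410 g ÷ 1.13 g/mL = 12,750 mL.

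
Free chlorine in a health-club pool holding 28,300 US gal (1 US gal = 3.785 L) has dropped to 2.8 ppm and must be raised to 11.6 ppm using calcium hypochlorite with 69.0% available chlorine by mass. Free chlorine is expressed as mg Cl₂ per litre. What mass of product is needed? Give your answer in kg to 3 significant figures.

1.37 kg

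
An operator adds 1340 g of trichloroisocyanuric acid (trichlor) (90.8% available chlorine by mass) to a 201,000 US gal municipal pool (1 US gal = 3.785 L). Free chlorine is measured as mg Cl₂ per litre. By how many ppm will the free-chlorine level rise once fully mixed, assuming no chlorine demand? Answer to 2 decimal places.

1.60 ppm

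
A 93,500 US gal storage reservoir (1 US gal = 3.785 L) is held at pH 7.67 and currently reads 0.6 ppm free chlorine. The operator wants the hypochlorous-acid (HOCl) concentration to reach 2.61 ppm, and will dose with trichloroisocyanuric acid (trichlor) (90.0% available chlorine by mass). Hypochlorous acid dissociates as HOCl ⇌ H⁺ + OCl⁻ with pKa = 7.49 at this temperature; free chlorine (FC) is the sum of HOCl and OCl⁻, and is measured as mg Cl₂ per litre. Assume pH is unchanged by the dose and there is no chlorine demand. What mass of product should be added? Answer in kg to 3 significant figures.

2.34 kg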